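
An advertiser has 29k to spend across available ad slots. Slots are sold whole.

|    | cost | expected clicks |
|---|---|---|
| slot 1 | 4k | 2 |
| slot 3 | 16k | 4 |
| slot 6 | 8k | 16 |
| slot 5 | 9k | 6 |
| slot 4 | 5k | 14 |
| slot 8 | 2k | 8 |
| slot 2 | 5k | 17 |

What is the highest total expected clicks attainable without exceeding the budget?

61

Take slot 6, slot 5, slot 4, slot 8, and slot 2: cost 8 + 9 + 5 + 2 + 5 = 29 ≤ 29, expected clicks 16 + 6 + 14 + 8 + 17 = 61.
No other feasible combination does better.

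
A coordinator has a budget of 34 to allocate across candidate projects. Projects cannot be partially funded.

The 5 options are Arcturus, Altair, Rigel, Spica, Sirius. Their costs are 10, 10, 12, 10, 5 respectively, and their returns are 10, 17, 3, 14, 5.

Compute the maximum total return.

Take Arcturus, Altair, and Spica: cost 10 + 10 + 10 = 30 ≤ 34, return 10 + 17 + 14 = 41.
No other feasible combination does better.

41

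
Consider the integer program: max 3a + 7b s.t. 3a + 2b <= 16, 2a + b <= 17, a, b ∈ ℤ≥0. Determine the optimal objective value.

(a,b)=(0,8): 3·0+2·8=16≤16, 2·0+1·8=8≤17, objective 56.
(a,b)=(0,7): 3·0+2·7=14≤16, 2·0+1·7=7≤17, objective 49.
The best lattice point is (0,8), giving 56.

56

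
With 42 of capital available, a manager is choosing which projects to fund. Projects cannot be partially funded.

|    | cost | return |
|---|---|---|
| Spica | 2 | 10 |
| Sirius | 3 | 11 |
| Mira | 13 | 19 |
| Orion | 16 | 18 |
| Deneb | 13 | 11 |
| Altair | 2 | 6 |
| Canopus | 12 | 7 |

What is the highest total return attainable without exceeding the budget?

64

This is a 0-1 knapsack instance.
Spica + Sirius + Mira + Deneb + Altair: cost 2 + 3 + 13 + 13 + 2 = 33 ≤ 42, return 10 + 11 + 19 + 11 + 6 = 57.
Spica + Sirius + Mira + Orion + Altair: cost 2 + 3 + 13 + 16 + 2 = 36 ≤ 42, return 10 + 11 + 19 + 18 + 6 = 64.
Spica + Sirius + Mira + Orion: cost 2 + 3 + 13 + 16 = 34 ≤ 42, return 10 + 11 + 19 + 18 = 58.
Best is Spica, Sirius, Mira, Orion, and Altair with total return 64.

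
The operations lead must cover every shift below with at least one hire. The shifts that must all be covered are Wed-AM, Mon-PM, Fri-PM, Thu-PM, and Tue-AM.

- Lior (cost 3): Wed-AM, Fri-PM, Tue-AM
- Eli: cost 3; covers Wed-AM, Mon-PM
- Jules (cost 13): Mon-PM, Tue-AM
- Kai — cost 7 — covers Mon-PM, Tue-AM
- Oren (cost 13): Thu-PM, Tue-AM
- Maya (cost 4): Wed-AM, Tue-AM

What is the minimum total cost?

19

This is an integer covering problem.
Choose Lior, Eli, and Oren: together they cover Wed-AM, Mon-PM, Fri-PM, Thu-PM, Tue-AM — every shift.
Total cost: 3 + 3 + 13 = 19.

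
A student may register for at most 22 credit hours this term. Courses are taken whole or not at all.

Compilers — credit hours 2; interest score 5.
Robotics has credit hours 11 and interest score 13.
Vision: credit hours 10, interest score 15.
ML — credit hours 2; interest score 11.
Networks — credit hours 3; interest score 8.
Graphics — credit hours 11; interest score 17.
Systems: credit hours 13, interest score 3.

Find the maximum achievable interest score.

This is a 0-1 knapsack instance.
Take Compilers, ML, Networks, and Graphics: credit hours 2 + 2 + 3 + 11 = 18 ≤ 22, interest score 5 + 11 + 8 + 17 = 41.
No other feasible combination does better.

41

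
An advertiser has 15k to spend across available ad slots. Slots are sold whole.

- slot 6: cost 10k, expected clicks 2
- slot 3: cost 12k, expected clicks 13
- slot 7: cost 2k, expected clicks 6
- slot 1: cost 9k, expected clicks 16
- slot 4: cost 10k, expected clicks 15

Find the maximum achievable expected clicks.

22

Allowing fractional choices, the relaxed optimum would be about 28.0, but ad slots are indivisible.
slot 7 + slot 4: cost 2 + 10 = 12 ≤ 15, expected clicks 6 + 15 = 21.
slot 7 + slot 1: cost 2 + 9 = 11 ≤ 15, expected clicks 6 + 16 = 22.
Best is slot 7 and slot 1 with total expected clicks 22.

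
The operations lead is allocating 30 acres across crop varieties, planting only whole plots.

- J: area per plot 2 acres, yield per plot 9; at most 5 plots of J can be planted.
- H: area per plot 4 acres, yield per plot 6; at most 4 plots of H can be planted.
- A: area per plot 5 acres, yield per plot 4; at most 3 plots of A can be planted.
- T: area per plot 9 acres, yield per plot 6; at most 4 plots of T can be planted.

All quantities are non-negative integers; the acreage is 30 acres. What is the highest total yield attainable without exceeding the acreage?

69

5×J and 4×H: area 26 ≤ 30, yield 5·9 + 4·6 = 69.
5×J, 3×H, and 1×A: area 27 ≤ 30, yield 5·9 + 3·6 + 1·4 = 67.
Best is 69.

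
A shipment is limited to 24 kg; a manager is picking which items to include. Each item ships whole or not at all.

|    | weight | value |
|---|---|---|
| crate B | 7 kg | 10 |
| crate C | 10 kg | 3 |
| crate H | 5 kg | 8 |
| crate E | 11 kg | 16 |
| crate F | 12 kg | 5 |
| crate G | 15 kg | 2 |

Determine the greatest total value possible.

34

Allowing fractional choices, the relaxed optimum would be about 34.4, but items are indivisible.
crate B + crate H + crate E: weight 7 + 5 + 11 = 23 ≤ 24, value 10 + 8 + 16 = 34.
crate H + crate E: weight 5 + 11 = 16 ≤ 24, value 8 + 16 = 24.
crate B + crate E: weight 7 + 11 = 18 ≤ 24, value 10 + 16 = 26.
Best is crate B, crate H, and crate E with total value 34.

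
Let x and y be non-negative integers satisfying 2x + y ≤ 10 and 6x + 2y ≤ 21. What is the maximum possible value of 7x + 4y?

(x,y)=(0,10): 2·0+1·10=10≤10, 6·0+2·10=20≤21, objective 40.
(x,y)=(0,9): 2·0+1·9=9≤10, 6·0+2·9=18≤21, objective 36.
The best lattice point is (0,10), giving 40.

40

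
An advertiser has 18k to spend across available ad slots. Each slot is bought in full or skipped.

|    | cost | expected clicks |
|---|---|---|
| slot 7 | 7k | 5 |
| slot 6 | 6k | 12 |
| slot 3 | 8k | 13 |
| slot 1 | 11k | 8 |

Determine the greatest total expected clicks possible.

25

This is a 0-1 knapsack instance.
Allowing fractional choices, the relaxed optimum would be about 27.9, but ad slots are indivisible.
slot 7 + slot 3: cost 7 + 8 = 15 ≤ 18, expected clicks 5 + 13 = 18.
slot 6 + slot 3: cost 6 + 8 = 14 ≤ 18, expected clicks 12 + 13 = 25.
slot 6 + slot 1: cost 6 + 11 = 17 ≤ 18, expected clicks 12 + 8 = 20.
Best is slot 6 and slot 3 with total expected clicks 25.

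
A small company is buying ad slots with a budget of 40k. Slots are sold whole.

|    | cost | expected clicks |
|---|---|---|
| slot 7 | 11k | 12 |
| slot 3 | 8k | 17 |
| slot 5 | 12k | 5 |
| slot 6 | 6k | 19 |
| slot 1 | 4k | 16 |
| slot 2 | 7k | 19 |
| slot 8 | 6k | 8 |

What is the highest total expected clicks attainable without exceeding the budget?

83

slot 7 + slot 3 + slot 6 + slot 1 + slot 2: cost 11 + 8 + 6 + 4 + 7 = 36 ≤ 40, expected clicks 12 + 17 + 19 + 16 + 19 = 83.
slot 3 + slot 6 + slot 1 + slot 2 + slot 8: cost 8 + 6 + 4 + 7 + 6 = 31 ≤ 40, expected clicks 17 + 19 + 16 + 19 + 8 = 79.
Best is slot 7, slot 3, slot 6, slot 1, and slot 2 with total expected clicks 83.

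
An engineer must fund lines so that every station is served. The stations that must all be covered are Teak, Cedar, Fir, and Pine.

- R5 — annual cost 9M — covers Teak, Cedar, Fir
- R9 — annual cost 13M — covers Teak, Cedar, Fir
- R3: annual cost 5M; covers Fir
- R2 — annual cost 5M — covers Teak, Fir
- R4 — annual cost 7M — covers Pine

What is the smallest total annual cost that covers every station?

The greedy cost-per-new-station heuristic would pick R2, R4, and R5 for 21, but a cheaper cover exists.
Choose R5 and R4: together they cover Teak, Cedar, Fir, Pine — every station.
Total annual cost: 9 + 7 = 16.
No cover costs less than 16.

16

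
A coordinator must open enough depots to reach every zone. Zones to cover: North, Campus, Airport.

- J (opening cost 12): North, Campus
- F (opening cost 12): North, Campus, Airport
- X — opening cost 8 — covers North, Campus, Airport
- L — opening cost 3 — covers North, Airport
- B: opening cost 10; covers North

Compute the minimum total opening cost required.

8

The greedy cost-per-new-zone heuristic would pick L and X for 11, but a cheaper cover exists.
X alone covers North, Campus, Airport — every zone.
Total opening cost: 8.
No cover costs less than 8.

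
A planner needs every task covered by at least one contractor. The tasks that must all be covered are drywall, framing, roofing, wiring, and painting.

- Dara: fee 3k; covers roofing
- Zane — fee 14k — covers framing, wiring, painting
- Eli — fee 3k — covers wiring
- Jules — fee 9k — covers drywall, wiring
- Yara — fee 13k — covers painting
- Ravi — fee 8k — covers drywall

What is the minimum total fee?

25

Choose Dara, Zane, and Ravi: together they cover drywall, framing, roofing, wiring, painting — every task.
Total fee: 3 + 14 + 8 = 25.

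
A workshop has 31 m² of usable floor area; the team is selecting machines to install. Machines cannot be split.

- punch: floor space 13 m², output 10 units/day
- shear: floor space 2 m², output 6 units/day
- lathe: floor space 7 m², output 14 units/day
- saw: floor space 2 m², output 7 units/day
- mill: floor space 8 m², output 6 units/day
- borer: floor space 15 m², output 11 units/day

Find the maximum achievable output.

38

Take shear, lathe, saw, and borer: floor space 2 + 7 + 2 + 15 = 26 ≤ 31, output 6 + 14 + 7 + 11 = 38.
No other feasible combination does better.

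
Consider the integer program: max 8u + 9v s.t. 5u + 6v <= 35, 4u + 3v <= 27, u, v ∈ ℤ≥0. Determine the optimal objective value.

(u,v)=(1,5): 5·1+6·5=35≤35, 4·1+3·5=19≤27, objective 53.
(u,v)=(2,4): 5·2+6·4=34≤35, 4·2+3·4=20≤27, objective 52.
(u,v)=(5,1): 5·5+6·1=31≤35, 4·5+3·1=23≤27, objective 49.
No feasible integer point exceeds 53.

53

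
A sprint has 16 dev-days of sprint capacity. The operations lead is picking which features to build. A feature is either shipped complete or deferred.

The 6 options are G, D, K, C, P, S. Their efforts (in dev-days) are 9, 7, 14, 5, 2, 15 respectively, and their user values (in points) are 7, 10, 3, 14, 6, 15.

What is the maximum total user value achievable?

30

Allowing fractional choices, the relaxed optimum would be about 32.0, but features are indivisible.
D + C + P: effort 7 + 5 + 2 = 14 ≤ 16, user value 10 + 14 + 6 = 30.
G + C + P: effort 9 + 5 + 2 = 16 ≤ 16, user value 7 + 14 + 6 = 27.
Best is D, C, and P with total user value 30.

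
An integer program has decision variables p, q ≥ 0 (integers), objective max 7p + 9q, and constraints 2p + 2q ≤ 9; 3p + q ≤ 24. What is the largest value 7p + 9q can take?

Relaxing integrality, the LP optimum is 40.50 at (p,q) = (0, 4.5), which is not an integer point.
(p,q)=(0,4) is feasible, giving 36.
(p,q)=(1,3) is feasible, giving 34.
(p,q)=(0,3) is feasible, giving 27.
The best lattice point is (0,4), giving 36.

36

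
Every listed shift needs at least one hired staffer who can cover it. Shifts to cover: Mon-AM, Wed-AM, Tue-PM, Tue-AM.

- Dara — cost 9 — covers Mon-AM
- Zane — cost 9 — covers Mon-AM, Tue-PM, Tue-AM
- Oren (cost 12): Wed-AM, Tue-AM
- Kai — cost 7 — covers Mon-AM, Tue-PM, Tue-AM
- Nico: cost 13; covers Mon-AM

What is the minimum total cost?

Choose Oren and Kai: together they cover Mon-AM, Wed-AM, Tue-PM, Tue-AM — every shift.
Total cost: 12 + 7 = 19.

19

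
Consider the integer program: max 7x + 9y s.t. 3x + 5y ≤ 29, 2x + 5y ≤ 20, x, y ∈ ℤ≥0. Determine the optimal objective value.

(x,y)=(9,0) is feasible, giving 63.
(x,y)=(8,0) is feasible, giving 56.
The best lattice point is (9,0), giving 63.

63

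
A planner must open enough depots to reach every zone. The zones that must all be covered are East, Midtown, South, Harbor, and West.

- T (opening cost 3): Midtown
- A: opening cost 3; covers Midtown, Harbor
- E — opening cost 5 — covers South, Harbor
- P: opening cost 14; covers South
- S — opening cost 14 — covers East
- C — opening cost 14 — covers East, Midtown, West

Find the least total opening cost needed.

19

The greedy cost-per-new-zone heuristic would pick A, E, and C for 22, but a cheaper cover exists.
Choose E and C: together they cover East, Midtown, South, Harbor, West — every zone.
Total opening cost: 5 + 14 = 19.
No cover costs less than 19.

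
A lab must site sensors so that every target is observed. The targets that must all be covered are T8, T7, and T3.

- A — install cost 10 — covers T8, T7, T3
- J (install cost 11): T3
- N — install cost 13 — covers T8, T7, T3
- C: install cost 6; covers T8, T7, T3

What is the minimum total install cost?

6

C alone covers T8, T7, T3 — every target.
Total install cost: 6.
No cover costs less than 6.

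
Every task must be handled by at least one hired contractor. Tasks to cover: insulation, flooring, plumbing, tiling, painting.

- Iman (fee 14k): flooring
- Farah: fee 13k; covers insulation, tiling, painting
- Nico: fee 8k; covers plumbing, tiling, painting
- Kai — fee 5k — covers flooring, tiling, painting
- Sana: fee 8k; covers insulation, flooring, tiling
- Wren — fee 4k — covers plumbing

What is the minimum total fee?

This is a weighted set-cover instance.
The greedy cost-per-new-task heuristic would pick Kai, Wren, and Sana for 17, but a cheaper cover exists.
Choose Nico and Sana: together they cover insulation, flooring, plumbing, tiling, painting — every task.
Total fee: 8 + 8 = 16.
No cover costs less than 16.

16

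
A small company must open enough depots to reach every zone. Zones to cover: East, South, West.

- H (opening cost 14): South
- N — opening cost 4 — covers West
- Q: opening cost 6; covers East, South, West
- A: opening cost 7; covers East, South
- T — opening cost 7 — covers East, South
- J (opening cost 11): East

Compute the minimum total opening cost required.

Q alone covers East, South, West — every zone.
Total opening cost: 6.

6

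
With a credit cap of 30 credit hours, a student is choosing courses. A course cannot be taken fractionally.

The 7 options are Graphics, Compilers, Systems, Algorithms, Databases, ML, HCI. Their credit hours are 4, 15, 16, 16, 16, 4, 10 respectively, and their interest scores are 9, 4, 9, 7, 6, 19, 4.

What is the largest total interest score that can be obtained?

37

Take Graphics, Systems, and ML: credit hours 4 + 16 + 4 = 24 ≤ 30, interest score 9 + 9 + 19 = 37.
No other feasible combination does better.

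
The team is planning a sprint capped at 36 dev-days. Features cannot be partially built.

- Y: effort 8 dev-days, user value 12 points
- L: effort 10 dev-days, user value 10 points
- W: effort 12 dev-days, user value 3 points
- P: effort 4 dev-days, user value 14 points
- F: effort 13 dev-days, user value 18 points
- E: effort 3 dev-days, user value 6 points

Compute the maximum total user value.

54

Y + P + F + E: effort 8 + 4 + 13 + 3 = 28 ≤ 36, user value 12 + 14 + 18 + 6 = 50.
Y + L + P + F: effort 8 + 10 + 4 + 13 = 35 ≤ 36, user value 12 + 10 + 14 + 18 = 54.
L + P + F + E: effort 10 + 4 + 13 + 3 = 30 ≤ 36, user value 10 + 14 + 18 + 6 = 48.
Best is Y, L, P, and F with total user value 54.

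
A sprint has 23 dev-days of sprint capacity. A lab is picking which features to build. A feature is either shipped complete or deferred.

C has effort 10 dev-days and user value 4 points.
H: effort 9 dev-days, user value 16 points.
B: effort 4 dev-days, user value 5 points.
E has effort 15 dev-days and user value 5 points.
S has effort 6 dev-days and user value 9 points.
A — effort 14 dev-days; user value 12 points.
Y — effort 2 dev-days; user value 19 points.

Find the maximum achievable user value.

H + S + Y: effort 9 + 6 + 2 = 17 ≤ 23, user value 16 + 9 + 19 = 44.
H + B + S + Y: effort 9 + 4 + 6 + 2 = 21 ≤ 23, user value 16 + 5 + 9 + 19 = 49.
H + B + Y: effort 9 + 4 + 2 = 15 ≤ 23, user value 16 + 5 + 19 = 40.
Best is H, B, S, and Y with total user value 49.

49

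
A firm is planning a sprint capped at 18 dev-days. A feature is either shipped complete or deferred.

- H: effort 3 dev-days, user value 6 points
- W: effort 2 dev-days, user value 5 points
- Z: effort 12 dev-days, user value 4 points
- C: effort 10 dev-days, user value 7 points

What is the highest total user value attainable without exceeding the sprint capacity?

18

Treat it as a binary knapsack problem.
Allowing fractional choices, the relaxed optimum would be about 19.0, but features are indivisible.
H + W + C: effort 3 + 2 + 10 = 15 ≤ 18, user value 6 + 5 + 7 = 18.
H + W + Z: effort 3 + 2 + 12 = 17 ≤ 18, user value 6 + 5 + 4 = 15.
Best is H, W, and C with total user value 18.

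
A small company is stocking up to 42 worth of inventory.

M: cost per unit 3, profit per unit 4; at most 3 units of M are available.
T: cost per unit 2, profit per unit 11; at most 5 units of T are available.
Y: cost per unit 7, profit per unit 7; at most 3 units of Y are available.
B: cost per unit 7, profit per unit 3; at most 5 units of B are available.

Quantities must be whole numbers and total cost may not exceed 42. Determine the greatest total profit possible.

Take 3×M, 5×T, and 3×Y: cost 40 ≤ 42, profit 3·4 + 5·11 + 3·7 = 88.
T has the best ratio (11/2) and is taken to its limit of 5; remaining capacity is filled optimally with the others.

88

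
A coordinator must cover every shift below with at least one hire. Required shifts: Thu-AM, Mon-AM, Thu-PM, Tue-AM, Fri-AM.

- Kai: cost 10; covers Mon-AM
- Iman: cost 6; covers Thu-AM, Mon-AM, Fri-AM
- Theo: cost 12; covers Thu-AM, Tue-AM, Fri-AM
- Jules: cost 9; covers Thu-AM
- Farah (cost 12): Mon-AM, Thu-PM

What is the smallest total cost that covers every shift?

This is an integer covering problem.
The greedy cost-per-new-shift heuristic would pick Iman, Theo, and Farah for 30, but a cheaper cover exists.
Choose Theo and Farah: together they cover Thu-AM, Mon-AM, Thu-PM, Tue-AM, Fri-AM — every shift.
Total cost: 12 + 12 = 24.
No cover costs less than 24.

24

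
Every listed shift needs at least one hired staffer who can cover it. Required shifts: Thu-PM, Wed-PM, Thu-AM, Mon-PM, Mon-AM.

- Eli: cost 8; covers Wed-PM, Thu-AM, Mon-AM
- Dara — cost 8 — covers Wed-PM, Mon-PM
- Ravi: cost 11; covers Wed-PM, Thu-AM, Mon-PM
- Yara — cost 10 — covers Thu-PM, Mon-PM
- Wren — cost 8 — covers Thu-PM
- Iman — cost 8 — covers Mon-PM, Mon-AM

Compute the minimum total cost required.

18

Choose Eli and Yara: together they cover Thu-PM, Wed-PM, Thu-AM, Mon-PM, Mon-AM — every shift.
Total cost: 8 + 10 = 18.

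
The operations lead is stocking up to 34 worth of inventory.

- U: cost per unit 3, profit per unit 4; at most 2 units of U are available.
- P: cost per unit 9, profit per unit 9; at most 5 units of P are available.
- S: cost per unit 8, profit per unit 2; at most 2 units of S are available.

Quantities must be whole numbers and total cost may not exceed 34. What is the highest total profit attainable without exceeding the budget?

U has the best ratio (4/3); taking only U gives at most 2×4 = 8 (stopped by the supply cap of 2).
Mixing does better — 2×U and 3×P: cost 33 ≤ 34, profit 2·4 + 3·9 = 35.

35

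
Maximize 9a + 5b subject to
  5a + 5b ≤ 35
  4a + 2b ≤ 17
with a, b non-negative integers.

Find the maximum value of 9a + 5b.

The continuous relaxation peaks at (1.5, 5.5) with value 41.00; rounding to a feasible lattice point costs some objective.
(a,b)=(1,6): 5·1+5·6=35≤35, 4·1+2·6=16≤17, objective 39.
(a,b)=(2,4): 5·2+5·4=30≤35, 4·2+2·4=16≤17, objective 38.
(a,b)=(0,7): 5·0+5·7=35≤35, 4·0+2·7=14≤17, objective 35.
(a,b)=(1,5): 5·1+5·5=30≤35, 4·1+2·5=14≤17, objective 34.
No feasible integer point exceeds 39.

39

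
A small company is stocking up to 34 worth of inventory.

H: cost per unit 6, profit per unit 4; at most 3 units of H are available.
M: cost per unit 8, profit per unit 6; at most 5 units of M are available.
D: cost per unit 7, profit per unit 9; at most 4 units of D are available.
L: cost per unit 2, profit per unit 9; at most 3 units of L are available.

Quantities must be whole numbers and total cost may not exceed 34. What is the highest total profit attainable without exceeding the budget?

Take 4×D and 3×L: cost 34 ≤ 34, profit 4·9 + 3·9 = 63.
L has the best ratio (9/2) and is taken to its limit of 3; remaining capacity is filled optimally with the others.

63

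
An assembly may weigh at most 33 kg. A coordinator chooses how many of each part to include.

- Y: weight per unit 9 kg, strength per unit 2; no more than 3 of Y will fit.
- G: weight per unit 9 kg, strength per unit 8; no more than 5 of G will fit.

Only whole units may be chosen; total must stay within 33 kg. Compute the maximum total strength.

G has the best ratio (8/9); taking only G gives at most 3×8 = 24 (stopped by the weight limit).
Optimal: 3×G: weight 27 ≤ 33, strength 3·8 = 24.

24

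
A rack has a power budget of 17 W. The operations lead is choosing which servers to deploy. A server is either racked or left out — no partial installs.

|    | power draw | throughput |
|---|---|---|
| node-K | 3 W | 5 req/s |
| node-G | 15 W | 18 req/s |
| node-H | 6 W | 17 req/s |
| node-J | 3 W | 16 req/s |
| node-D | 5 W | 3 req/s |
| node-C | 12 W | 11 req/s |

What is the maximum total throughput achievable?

41

Allowing fractional choices, the relaxed optimum would be about 44.0, but servers are indivisible.
node-K + node-H + node-J + node-D: power draw 3 + 6 + 3 + 5 = 17 ≤ 17, throughput 5 + 17 + 16 + 3 = 41.
node-H + node-J + node-D: power draw 6 + 3 + 5 = 14 ≤ 17, throughput 17 + 16 + 3 = 36.
node-K + node-H + node-J: power draw 3 + 6 + 3 = 12 ≤ 17, throughput 5 + 17 + 16 = 38.
Best is node-K, node-H, node-J, and node-D with total throughput 41.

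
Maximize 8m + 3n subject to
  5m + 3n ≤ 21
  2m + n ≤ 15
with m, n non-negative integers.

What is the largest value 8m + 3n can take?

32

The continuous relaxation peaks at (4.2, 0) with value 33.60; rounding to a feasible lattice point costs some objective.
(m,n)=(4,0): 5·4+3·0=20≤21, 2·4+1·0=8≤15, objective 32.
(m,n)=(3,1): 5·3+3·1=18≤21, 2·3+1·1=7≤15, objective 27.
(m,n)=(3,0): 5·3+3·0=15≤21, 2·3+1·0=6≤15, objective 24.
The best lattice point is (4,0), giving 32.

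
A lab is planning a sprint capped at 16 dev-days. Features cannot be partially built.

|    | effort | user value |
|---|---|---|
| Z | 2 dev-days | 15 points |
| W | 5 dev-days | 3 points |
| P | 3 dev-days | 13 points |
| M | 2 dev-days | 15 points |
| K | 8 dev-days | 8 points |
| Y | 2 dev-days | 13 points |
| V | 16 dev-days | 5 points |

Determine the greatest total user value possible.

Treat it as a binary knapsack problem.
Take Z, W, P, M, and Y: effort 2 + 5 + 3 + 2 + 2 = 14 ≤ 16, user value 15 + 3 + 13 + 15 + 13 = 59.
No other feasible combination does better.

59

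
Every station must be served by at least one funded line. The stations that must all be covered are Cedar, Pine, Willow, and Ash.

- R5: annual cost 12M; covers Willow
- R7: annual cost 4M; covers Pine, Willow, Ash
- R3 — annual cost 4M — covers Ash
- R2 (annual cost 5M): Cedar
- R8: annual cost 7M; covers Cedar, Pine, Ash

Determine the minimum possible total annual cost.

Choose R7 and R2: together they cover Cedar, Pine, Willow, Ash — every station.
Total annual cost: 4 + 5 = 9.
No cover costs less than 9.

9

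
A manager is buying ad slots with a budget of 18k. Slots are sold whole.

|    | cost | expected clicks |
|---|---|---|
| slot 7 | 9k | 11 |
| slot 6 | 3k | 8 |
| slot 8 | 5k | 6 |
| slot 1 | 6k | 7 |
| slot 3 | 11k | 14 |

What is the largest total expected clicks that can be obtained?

Take slot 7, slot 6, and slot 1: cost 9 + 3 + 6 = 18 ≤ 18, expected clicks 11 + 8 + 7 = 26.
No other feasible combination does better.

26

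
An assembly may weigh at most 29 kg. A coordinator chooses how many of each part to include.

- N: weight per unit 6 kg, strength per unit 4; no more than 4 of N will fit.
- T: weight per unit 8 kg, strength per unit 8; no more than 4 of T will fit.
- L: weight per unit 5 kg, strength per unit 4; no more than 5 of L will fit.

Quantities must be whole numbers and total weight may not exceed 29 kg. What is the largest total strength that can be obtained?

28

This is a bounded integer knapsack.
T has the best ratio (8/8); taking only T gives at most 3×8 = 24 (stopped by the weight limit).
Mixing does better — 3×T and 1×L: weight 29 ≤ 29, strength 3·8 + 1·4 = 28.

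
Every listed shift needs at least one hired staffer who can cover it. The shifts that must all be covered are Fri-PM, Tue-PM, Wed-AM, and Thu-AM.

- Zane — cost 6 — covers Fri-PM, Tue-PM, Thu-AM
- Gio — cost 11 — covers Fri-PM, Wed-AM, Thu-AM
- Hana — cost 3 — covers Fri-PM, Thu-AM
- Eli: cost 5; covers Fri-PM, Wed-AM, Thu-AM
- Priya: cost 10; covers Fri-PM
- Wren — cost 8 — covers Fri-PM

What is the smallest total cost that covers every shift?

Choose Zane and Eli: together they cover Fri-PM, Tue-PM, Wed-AM, Thu-AM — every shift.
Total cost: 6 + 5 = 11.

11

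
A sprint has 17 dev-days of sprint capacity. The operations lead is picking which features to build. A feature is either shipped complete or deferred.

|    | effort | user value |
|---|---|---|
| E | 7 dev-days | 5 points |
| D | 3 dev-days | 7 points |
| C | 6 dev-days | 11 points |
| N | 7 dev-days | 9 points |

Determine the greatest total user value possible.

27

This is an integer program with binary decision variables.
Take D, C, and N: effort 3 + 6 + 7 = 16 ≤ 17, user value 7 + 11 + 9 = 27.
No other feasible combination does better.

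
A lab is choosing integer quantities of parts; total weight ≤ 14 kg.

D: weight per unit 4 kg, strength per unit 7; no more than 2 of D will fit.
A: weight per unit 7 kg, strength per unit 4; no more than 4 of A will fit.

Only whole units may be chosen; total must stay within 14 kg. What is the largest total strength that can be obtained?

14

Take 2×D: weight 8 ≤ 14, strength 2·7 = 14.
D has the best ratio (7/4) and is taken to its limit of 2; remaining capacity is filled optimally with the others.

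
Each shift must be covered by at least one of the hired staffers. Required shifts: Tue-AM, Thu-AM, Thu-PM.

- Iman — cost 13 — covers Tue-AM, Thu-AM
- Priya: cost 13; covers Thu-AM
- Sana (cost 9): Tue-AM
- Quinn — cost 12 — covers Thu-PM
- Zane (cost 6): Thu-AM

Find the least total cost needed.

Choose Iman and Quinn: together they cover Tue-AM, Thu-AM, Thu-PM — every shift.
Total cost: 13 + 12 = 25.

25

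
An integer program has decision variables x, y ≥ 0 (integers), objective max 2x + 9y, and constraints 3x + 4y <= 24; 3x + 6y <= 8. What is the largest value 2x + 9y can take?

Relaxing integrality, the LP optimum is 12.00 at (x,y) = (0, 1.33), which is not an integer point.
(x,y)=(0,1): 3·0+4·1=4≤24, 3·0+6·1=6≤8, objective 9.
(x,y)=(1,0): 3·1+4·0=3≤24, 3·1+6·0=3≤8, objective 2.
Maximum is 9 at (x,y)=(0,1).

9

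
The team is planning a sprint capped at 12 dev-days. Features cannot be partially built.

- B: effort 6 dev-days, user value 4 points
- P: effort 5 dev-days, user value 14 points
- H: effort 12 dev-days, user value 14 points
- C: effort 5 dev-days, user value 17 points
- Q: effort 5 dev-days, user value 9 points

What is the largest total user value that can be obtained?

31

Allowing fractional choices, the relaxed optimum would be about 34.6, but features are indivisible.
P + C: effort 5 + 5 = 10 ≤ 12, user value 14 + 17 = 31.
C + Q: effort 5 + 5 = 10 ≤ 12, user value 17 + 9 = 26.
Best is P and C with total user value 31.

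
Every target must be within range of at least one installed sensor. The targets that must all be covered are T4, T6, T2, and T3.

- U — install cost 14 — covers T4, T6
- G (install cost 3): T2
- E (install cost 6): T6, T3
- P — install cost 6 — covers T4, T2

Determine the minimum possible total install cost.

12

The greedy cost-per-new-target heuristic would pick G, E, and P for 15, but a cheaper cover exists.
Choose E and P: together they cover T4, T6, T2, T3 — every target.
Total install cost: 6 + 6 = 12.
No cover costs less than 12.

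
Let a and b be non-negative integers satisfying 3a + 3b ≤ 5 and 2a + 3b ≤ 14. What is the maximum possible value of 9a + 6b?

The continuous relaxation peaks at (1.67, 0) with value 15.00; rounding to a feasible lattice point costs some objective.
(a,b)=(1,0): 3·1+3·0=3≤5, 2·1+3·0=2≤14, objective 9.
(a,b)=(0,1): 3·0+3·1=3≤5, 2·0+3·1=3≤14, objective 6.
(a,b)=(0,0): 3·0+3·0=0≤5, 2·0+3·0=0≤14, objective 0.
The best lattice point is (1,0), giving 9.

9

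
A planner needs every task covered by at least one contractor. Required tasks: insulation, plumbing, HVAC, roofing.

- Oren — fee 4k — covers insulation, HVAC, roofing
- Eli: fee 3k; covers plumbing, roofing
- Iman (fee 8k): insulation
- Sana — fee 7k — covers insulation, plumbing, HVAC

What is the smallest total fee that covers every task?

This is an integer covering problem.
Choose Oren and Eli: together they cover insulation, plumbing, HVAC, roofing — every task.
Total fee: 4 + 3 = 7.
No cover costs less than 7.

7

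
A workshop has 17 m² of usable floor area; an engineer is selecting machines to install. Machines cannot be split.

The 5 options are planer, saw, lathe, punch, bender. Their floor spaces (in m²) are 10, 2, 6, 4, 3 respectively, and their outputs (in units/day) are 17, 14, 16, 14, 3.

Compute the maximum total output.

Allowing fractional choices, the relaxed optimum would be about 52.5, but machines are indivisible.
saw + lathe + punch + bender: floor space 2 + 6 + 4 + 3 = 15 ≤ 17, output 14 + 16 + 14 + 3 = 47.
planer + saw + punch: floor space 10 + 2 + 4 = 16 ≤ 17, output 17 + 14 + 14 = 45.
Best is saw, lathe, punch, and bender with total output 47.

47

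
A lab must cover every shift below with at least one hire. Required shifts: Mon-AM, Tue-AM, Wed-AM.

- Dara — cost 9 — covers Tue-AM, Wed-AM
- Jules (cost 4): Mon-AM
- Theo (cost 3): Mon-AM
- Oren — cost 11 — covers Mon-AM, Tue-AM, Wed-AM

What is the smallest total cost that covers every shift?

11

Oren alone covers Mon-AM, Tue-AM, Wed-AM — every shift.
Total cost: 11.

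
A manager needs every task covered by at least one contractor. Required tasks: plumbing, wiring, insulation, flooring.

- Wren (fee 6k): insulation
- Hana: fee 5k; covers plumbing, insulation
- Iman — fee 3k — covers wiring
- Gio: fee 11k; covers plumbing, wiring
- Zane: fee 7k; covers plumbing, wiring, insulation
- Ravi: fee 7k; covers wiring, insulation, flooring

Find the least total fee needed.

12

This is an integer covering problem.
The greedy cost-per-new-task heuristic would pick Zane and Ravi for 14, but a cheaper cover exists.
Choose Hana and Ravi: together they cover plumbing, wiring, insulation, flooring — every task.
Total fee: 5 + 7 = 12.
No cover costs less than 12.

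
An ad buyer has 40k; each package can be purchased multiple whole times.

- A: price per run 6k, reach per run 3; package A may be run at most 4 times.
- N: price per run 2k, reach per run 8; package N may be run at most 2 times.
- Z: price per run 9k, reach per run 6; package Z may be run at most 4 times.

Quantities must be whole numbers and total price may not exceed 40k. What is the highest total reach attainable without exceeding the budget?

N has the best ratio (8/2); taking only N gives at most 2×8 = 16 (stopped by the supply cap of 2).
Mixing does better — 2×N and 4×Z: price 40 ≤ 40, reach 2·8 + 4·6 = 40.

40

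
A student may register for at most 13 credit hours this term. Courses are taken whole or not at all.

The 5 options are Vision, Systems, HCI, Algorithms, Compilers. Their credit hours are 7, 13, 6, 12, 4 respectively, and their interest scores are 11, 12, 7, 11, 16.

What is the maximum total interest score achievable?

Allowing fractional choices, the relaxed optimum would be about 29.3, but courses are indivisible.
Vision + HCI: credit hours 7 + 6 = 13 ≤ 13, interest score 11 + 7 = 18.
Vision + Compilers: credit hours 7 + 4 = 11 ≤ 13, interest score 11 + 16 = 27.
HCI + Compilers: credit hours 6 + 4 = 10 ≤ 13, interest score 7 + 16 = 23.
Best is Vision and Compilers with total interest score 27.

27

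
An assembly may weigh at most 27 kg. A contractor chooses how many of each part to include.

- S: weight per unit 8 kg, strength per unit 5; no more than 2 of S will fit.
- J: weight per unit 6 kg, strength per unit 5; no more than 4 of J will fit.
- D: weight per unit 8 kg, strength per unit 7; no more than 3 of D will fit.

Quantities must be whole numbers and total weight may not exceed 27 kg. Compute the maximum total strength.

3×D: weight 24 ≤ 27, strength 3·7 = 21.
3×J and 1×D: weight 26 ≤ 27, strength 3·5 + 1·7 = 22.
Best is 22.

22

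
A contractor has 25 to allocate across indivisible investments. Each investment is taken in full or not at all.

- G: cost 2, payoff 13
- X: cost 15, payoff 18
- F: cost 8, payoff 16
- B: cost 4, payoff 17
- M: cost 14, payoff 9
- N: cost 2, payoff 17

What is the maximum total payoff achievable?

65

Allowing fractional choices, the relaxed optimum would be about 73.8, but investments are indivisible.
G + B + M + N: cost 2 + 4 + 14 + 2 = 22 ≤ 25, payoff 13 + 17 + 9 + 17 = 56.
G + F + B + N: cost 2 + 8 + 4 + 2 = 16 ≤ 25, payoff 13 + 16 + 17 + 17 = 63.
G + X + B + N: cost 2 + 15 + 4 + 2 = 23 ≤ 25, payoff 13 + 18 + 17 + 17 = 65.
Best is G, X, B, and N with total payoff 65.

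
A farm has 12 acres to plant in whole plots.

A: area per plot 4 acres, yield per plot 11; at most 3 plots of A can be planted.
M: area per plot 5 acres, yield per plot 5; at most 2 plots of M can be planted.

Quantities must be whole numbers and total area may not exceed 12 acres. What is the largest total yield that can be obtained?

33

This is a bounded integer knapsack.
2×A: area 8 ≤ 12, yield 2·11 = 22.
3×A: area 12 ≤ 12, yield 3·11 = 33.
Best is 33.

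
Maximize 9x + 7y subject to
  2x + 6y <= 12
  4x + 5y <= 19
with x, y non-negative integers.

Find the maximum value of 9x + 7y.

36

Relaxing integrality, the LP optimum is 42.75 at (x,y) = (4.75, 0), which is not an integer point.
(x,y)=(4,0): 2·4+6·0=8≤12, 4·4+5·0=16≤19, objective 36.
(x,y)=(3,1): 2·3+6·1=12≤12, 4·3+5·1=17≤19, objective 34.
(x,y)=(3,0): 2·3+6·0=6≤12, 4·3+5·0=12≤19, objective 27.
No feasible integer point exceeds 36.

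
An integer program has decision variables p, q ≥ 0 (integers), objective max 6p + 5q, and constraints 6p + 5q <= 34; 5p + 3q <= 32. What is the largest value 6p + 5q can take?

34

(p,q)=(4,2): 6·4+5·2=34≤34, 5·4+3·2=26≤32, objective 34.
(p,q)=(3,3): 6·3+5·3=33≤34, 5·3+3·3=24≤32, objective 33.
(p,q)=(4,1): 6·4+5·1=29≤34, 5·4+3·1=23≤32, objective 29.
No feasible integer point exceeds 34.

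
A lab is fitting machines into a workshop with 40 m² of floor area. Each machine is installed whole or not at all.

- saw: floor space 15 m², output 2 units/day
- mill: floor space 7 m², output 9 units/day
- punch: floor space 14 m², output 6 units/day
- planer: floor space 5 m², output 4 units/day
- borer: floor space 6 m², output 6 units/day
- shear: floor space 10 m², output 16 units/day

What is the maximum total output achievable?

37

mill + punch + borer + shear: floor space 7 + 14 + 6 + 10 = 37 ≤ 40, output 9 + 6 + 6 + 16 = 37.
mill + punch + planer + shear: floor space 7 + 14 + 5 + 10 = 36 ≤ 40, output 9 + 6 + 4 + 16 = 35.
mill + planer + borer + shear: floor space 7 + 5 + 6 + 10 = 28 ≤ 40, output 9 + 4 + 6 + 16 = 35.
Best is mill, punch, borer, and shear with total output 37.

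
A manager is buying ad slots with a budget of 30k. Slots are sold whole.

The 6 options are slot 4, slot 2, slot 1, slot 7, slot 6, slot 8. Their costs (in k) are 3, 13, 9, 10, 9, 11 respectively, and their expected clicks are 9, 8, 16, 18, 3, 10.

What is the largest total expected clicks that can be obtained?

44

This is a 0-1 knapsack instance.
Allowing fractional choices, the relaxed optimum would be about 50.3, but ad slots are indivisible.
slot 4 + slot 1 + slot 7: cost 3 + 9 + 10 = 22 ≤ 30, expected clicks 9 + 16 + 18 = 43.
slot 4 + slot 7 + slot 8: cost 3 + 10 + 11 = 24 ≤ 30, expected clicks 9 + 18 + 10 = 37.
slot 1 + slot 7 + slot 8: cost 9 + 10 + 11 = 30 ≤ 30, expected clicks 16 + 18 + 10 = 44.
Best is slot 1, slot 7, and slot 8 with total expected clicks 44.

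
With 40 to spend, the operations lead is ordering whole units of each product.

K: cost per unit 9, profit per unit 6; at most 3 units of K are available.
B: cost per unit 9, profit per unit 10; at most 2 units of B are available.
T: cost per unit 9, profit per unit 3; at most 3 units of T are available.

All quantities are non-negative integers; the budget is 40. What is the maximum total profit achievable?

Take 2×K and 2×B: cost 36 ≤ 40, profit 2·6 + 2·10 = 32.
B has the best ratio (10/9) and is taken to its limit of 2; remaining capacity is filled optimally with the others.

32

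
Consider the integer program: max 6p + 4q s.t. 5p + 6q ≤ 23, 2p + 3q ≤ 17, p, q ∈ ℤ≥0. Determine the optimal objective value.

24

The continuous relaxation peaks at (4.6, 0) with value 27.60; rounding to a feasible lattice point costs some objective.
(p,q)=(4,0): 5·4+6·0=20≤23, 2·4+3·0=8≤17, objective 24.
(p,q)=(3,1): 5·3+6·1=21≤23, 2·3+3·1=9≤17, objective 22.
The best lattice point is (4,0), giving 24.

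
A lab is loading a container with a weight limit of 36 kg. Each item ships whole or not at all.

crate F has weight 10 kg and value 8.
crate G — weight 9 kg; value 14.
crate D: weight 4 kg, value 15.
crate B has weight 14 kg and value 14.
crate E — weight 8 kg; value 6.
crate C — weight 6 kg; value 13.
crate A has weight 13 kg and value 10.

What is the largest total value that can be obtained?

56

Allowing fractional choices, the relaxed optimum would be about 58.4, but items are indivisible.
crate G + crate D + crate B + crate C: weight 9 + 4 + 14 + 6 = 33 ≤ 36, value 14 + 15 + 14 + 13 = 56.
crate G + crate D + crate C + crate A: weight 9 + 4 + 6 + 13 = 32 ≤ 36, value 14 + 15 + 13 + 10 = 52.
Best is crate G, crate D, crate B, and crate C with total value 56.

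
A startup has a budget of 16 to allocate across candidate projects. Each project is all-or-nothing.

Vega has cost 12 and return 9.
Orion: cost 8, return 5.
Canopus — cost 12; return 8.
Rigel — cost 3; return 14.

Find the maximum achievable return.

23

Allowing fractional choices, the relaxed optimum would be about 23.7, but projects are indivisible.
Vega + Rigel: cost 12 + 3 = 15 ≤ 16, return 9 + 14 = 23.
Canopus + Rigel: cost 12 + 3 = 15 ≤ 16, return 8 + 14 = 22.
Orion + Rigel: cost 8 + 3 = 11 ≤ 16, return 5 + 14 = 19.
Best is Vega and Rigel with total return 23.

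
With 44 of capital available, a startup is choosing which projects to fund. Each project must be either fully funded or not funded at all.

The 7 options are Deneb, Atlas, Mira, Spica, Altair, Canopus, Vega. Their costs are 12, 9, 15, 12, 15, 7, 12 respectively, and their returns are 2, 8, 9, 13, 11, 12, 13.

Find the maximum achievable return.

46

Take Atlas, Spica, Canopus, and Vega: cost 9 + 12 + 7 + 12 = 40 ≤ 44, return 8 + 13 + 12 + 13 = 46.
No other feasible combination does better.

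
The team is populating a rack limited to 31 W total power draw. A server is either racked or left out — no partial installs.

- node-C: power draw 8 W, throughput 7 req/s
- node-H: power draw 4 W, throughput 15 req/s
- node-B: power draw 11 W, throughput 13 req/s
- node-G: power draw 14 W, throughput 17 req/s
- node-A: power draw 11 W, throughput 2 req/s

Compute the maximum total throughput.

45

Treat it as a binary knapsack problem.
Allowing fractional choices, the relaxed optimum would be about 46.8, but servers are indivisible.
node-C + node-H + node-G: power draw 8 + 4 + 14 = 26 ≤ 31, throughput 7 + 15 + 17 = 39.
node-C + node-H + node-B: power draw 8 + 4 + 11 = 23 ≤ 31, throughput 7 + 15 + 13 = 35.
node-H + node-B + node-G: power draw 4 + 11 + 14 = 29 ≤ 31, throughput 15 + 13 + 17 = 45.
Best is node-H, node-B, and node-G with total throughput 45.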